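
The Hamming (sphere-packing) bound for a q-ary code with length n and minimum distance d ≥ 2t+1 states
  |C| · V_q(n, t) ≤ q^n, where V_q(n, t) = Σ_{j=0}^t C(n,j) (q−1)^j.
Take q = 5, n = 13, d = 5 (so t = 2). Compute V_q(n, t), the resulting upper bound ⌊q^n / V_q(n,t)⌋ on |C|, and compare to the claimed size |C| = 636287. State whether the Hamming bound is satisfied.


V_q(n, t) = 1301, q^n = 1220703125, Hamming bound = 938280, |C| = 636287 ≤ bound (satisfied).

Step 1: Compute V_q(n, t) = Σ_{j=0}^2 C(n, j) (q−1)^j.
  j = 0: C(13,0)·(4)^0 = 1·1 = 1.
  j = 1: C(13,1)·(4)^1 = 13·4 = 52.
  j = 2: C(13,2)·(4)^2 = 78·16 = 1248.
  V_q(n, t) = 1 + 52 + 1248 = 1301.
Step 2: q^n = 5^13 = 1220703125.
Step 3: Hamming bound ⌊q^n / V_q(n,t)⌋ = ⌊1220703125/1301⌋ = 938280.
Step 4: Compare |C| = 636287 to 938280: satisfied.
The claimed |C| lies below the Hamming bound.


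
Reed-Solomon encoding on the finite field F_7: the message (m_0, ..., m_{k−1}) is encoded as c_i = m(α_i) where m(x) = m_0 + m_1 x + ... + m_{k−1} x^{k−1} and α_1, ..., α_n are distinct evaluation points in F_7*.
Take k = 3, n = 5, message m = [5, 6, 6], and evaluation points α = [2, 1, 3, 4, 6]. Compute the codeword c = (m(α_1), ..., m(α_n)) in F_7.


c = [6, 3, 0, 6, 5]

Message polynomial: m(x) = 5 + 6·x + 6·x^2 (mod 7).
For each evaluation point α_i, compute m(α_i) mod 7:
  α_1 = 2: Horner steps 6 → 4 → 6, so m(2) = 6.
  α_2 = 1: Horner steps 6 → 5 → 3, so m(1) = 3.
  α_3 = 3: Horner steps 6 → 3 → 0, so m(3) = 0.
  α_4 = 4: Horner steps 6 → 2 → 6, so m(4) = 6.
  α_5 = 6: Horner steps 6 → 0 → 5, so m(6) = 5.
Codeword c = [6, 3, 0, 6, 5] ∈ F_7^5.


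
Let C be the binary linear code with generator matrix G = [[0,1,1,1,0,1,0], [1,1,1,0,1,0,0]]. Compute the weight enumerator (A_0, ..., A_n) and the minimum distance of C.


Weight distribution: A_0 = 1, A_4 = 3. Minimum distance d = 4.

Enumerate all 2^2 = 4 messages m ∈ F_2^2.
For each, compute codeword c = mG in F_2^7, then tally its weight.
  m = 00 → c = 0000000, weight = 0.
  m = 10 → c = 0111010, weight = 4.
  m = 01 → c = 1110100, weight = 4.
  m = 11 → c = 1001110, weight = 4.
Tally weights:
  weight 0: 1 codewords.
  weight 4: 3 codewords.
Minimum distance d = smallest w > 0 with A_w > 0 = 4.
Sanity: Σ A_w = 4 = 2^2 = 4 ✓.


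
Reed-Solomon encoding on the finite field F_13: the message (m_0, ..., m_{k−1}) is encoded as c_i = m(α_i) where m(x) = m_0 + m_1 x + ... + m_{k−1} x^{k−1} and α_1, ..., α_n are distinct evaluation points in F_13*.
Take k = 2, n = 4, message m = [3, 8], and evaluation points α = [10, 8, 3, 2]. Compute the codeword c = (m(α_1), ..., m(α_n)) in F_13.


c = [5, 2, 1, 6]

Message polynomial: m(x) = 3 + 8·x (mod 13).
For each evaluation point α_i, compute m(α_i) mod 13:
  α_1 = 10: Horner steps 8 → 5, so m(10) = 5.
  α_2 = 8: Horner steps 8 → 2, so m(8) = 2.
  α_3 = 3: Horner steps 8 → 1, so m(3) = 1.
  α_4 = 2: Horner steps 8 → 6, so m(2) = 6.
Codeword c = [5, 2, 1, 6] ∈ F_13^4.


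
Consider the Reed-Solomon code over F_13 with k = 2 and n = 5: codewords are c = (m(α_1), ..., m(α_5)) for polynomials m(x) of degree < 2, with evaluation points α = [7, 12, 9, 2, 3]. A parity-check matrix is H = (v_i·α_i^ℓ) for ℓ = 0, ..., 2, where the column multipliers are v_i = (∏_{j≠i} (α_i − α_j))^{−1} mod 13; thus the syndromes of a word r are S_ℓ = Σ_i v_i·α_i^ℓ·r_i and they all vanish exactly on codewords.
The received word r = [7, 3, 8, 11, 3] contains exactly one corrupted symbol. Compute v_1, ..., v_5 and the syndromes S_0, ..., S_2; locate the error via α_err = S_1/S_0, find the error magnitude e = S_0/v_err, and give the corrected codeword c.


S = (10, 4, 12), error at position 5, error magnitude e = 11, c = [7, 3, 8, 11, 5].

Step 1: column multipliers v_i = (∏_{j≠i}(α_i − α_j))^{−1} mod 13.
  i = 1 (α = 7): (7−12)(7−9)(7−2)(7−3) = (−5)·(−2)·5·4 = 200 ≡ 5, so v_1 = 5^{−1} = 8 (mod 13).
  i = 2 (α = 12): (12−7)(12−9)(12−2)(12−3) = 5·3·10·9 = 1350 ≡ 11, so v_2 = 11^{−1} = 6 (mod 13).
  i = 3 (α = 9): (9−7)(9−12)(9−2)(9−3) = 2·(−3)·7·6 = −252 ≡ 8, so v_3 = 8^{−1} = 5 (mod 13).
  i = 4 (α = 2): (2−7)(2−12)(2−9)(2−3) = (−5)·(−10)·(−7)·(−1) = 350 ≡ 12, so v_4 = 12^{−1} = 12 (mod 13).
  i = 5 (α = 3): (3−7)(3−12)(3−9)(3−2) = (−4)·(−9)·(−6)·1 = −216 ≡ 5, so v_5 = 5^{−1} = 8 (mod 13).
  v = [8, 6, 5, 12, 8].
Step 2: syndromes of r = [7, 3, 8, 11, 3] (all sums mod 13).
  S_0 = Σ v_i r_i = 8·7 + 6·3 + 5·8 + 12·11 + 8·3 = 270 ≡ 10.
  S_1 = Σ v_i α_i r_i = 8·7·7 + 6·12·3 + 5·9·8 + 12·2·11 + 8·3·3 = 1304 ≡ 4.
  α_i^2 mod 13 = [10, 1, 3, 4, 9].
  S_2 = Σ v_i α_i^2 r_i = 8·10·7 + 6·1·3 + 5·3·8 + 12·4·11 + 8·9·3 = 1442 ≡ 12.
  S = (10, 4, 12) ≠ 0, so r is not a codeword (an error is present).
Step 3: locate the error. For a single error e at position i, S_ℓ = v_i·e·α_i^ℓ, so α_err = S_1/S_0.
  S_0^{−1} = 10^{−1} = 4 (mod 13), so α_err = 4·4 = 16 ≡ 3 = α_5. Error position i = 5.
  Consistency check: S_2/S_1 = 12·10 = 120 ≡ 3 = α_err ✓ (single-error assumption holds).
Step 4: error magnitude e = S_0/v_5 = S_0·∏_{j≠5}(α_5 − α_j) = 10·5 = 50 ≡ 11 (mod 13).
Step 5: correct position 5: c_5 = r_5 − e = 3 − 11 ≡ 5 (mod 13). Hence c = [7, 3, 8, 11, 5].
  Check: interpolating c through the α_i gives m(x) = 10 + 7·x (degree < 2) with m(α_i) = c_i for every i, so c is indeed a codeword.


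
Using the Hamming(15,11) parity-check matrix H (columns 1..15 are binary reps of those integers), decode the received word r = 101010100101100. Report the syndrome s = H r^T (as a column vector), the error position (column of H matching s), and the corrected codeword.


s = (1, 0, 1, 1)^T, error position = 11, corrected codeword c = 101010100111100

Compute s = H r^T mod 2 one row at a time:
  s_1 = 0 + 0 + 1 + 0 + 1 + 1 + 0 + 0 = 3 ≡ 1 (mod 2).
  s_2 = 0 + 1 + 0 + 1 + 1 + 1 + 0 + 0 = 4 ≡ 0 (mod 2).
  s_3 = 0 + 1 + 0 + 1 + 1 + 0 + 0 + 0 = 3 ≡ 1 (mod 2).
  s_4 = 1 + 1 + 1 + 1 + 0 + 0 + 1 + 0 = 5 ≡ 1 (mod 2).
s = (1, 0, 1, 1)^T — this equals column 11 of H (binary 1011), so error is at position 11.
Correct: flip bit 11 of r = 101010100101100 to get c = 101010100111100.


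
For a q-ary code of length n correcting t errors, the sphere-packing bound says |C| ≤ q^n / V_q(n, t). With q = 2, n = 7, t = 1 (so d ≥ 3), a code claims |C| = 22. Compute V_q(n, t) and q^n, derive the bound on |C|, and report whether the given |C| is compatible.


V_q(n, t) = 8, q^n = 128, Hamming bound = 16, |C| = 22 > bound (violated).

Step 1: Compute V_q(n, t) = Σ_{j=0}^1 C(n, j) (q−1)^j.
  j = 0: C(7,0)·(1)^0 = 1·1 = 1.
  j = 1: C(7,1)·(1)^1 = 7·1 = 7.
  V_q(n, t) = 1 + 7 = 8.
Step 2: q^n = 2^7 = 128.
Step 3: Hamming bound ⌊q^n / V_q(n,t)⌋ = ⌊128/8⌋ = 16.
Step 4: Compare |C| = 22 to 16: violated.
The claimed |C| lies above the Hamming bound, so no 2-ary code of length 7 with d ≥ 3 can have 22 codewords.


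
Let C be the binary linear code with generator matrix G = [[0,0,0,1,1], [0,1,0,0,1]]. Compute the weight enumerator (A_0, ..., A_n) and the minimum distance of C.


Weight distribution: A_0 = 1, A_2 = 3. Minimum distance d = 2.

Enumerate all 2^2 = 4 messages m ∈ F_2^2.
For each, compute codeword c = mG in F_2^5, then tally its weight.
  m = 00 → c = 00000, weight = 0.
  m = 10 → c = 00011, weight = 2.
  m = 01 → c = 01001, weight = 2.
  m = 11 → c = 01010, weight = 2.
Tally weights:
  weight 0: 1 codewords.
  weight 2: 3 codewords.
Minimum distance d = smallest w > 0 with A_w > 0 = 2.
Sanity: Σ A_w = 4 = 2^2 = 4 ✓.


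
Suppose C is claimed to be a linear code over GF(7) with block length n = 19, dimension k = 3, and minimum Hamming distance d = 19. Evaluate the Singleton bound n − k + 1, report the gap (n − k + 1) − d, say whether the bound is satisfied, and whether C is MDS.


Singleton RHS = n − k + 1 = 17, slack = -2, bound violated (no such code; not MDS).

Singleton bound: d ≤ n − k + 1.
Here n = 19, k = 3, so n − k + 1 = 17.
Given d = 19, check d ≤ 17: NO.
Slack = (n − k + 1) − d = -2.
The slack is negative: d = 19 exceeds n − k + 1 = 17 by 2, so the Singleton bound is violated and no linear [19, 3, 19]_7 code can exist. In particular it is not MDS (MDS requires d = n − k + 1 exactly).
Description: the claimed parameters are [19, 3, 19]_7; such a code would be impossible (violates the Singleton bound).


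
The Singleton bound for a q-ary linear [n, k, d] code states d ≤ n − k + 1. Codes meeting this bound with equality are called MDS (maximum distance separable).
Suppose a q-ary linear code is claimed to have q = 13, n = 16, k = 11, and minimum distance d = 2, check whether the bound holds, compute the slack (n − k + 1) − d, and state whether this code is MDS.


Singleton RHS = n − k + 1 = 6, slack = 4, bound satisfied, not MDS.

Singleton bound: d ≤ n − k + 1.
Here n = 16, k = 11, so n − k + 1 = 6.
Given d = 2, check d ≤ 6: YES.
Slack = (n − k + 1) − d = 4.
The code is NOT MDS (slack = 4 > 0).
Description: the claimed parameters are [16, 11, 2]_13; such a code would be non-MDS.


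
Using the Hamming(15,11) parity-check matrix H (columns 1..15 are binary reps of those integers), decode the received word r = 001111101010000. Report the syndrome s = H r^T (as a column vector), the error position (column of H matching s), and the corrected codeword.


s = (0, 0, 0, 1)^T, error position = 1, corrected codeword c = 101111101010000

Compute s = H r^T mod 2 one row at a time:
  s_1 = 0 + 1 + 0 + 1 + 0 + 0 + 0 + 0 = 2 ≡ 0 (mod 2).
  s_2 = 1 + 1 + 1 + 1 + 0 + 0 + 0 + 0 = 4 ≡ 0 (mod 2).
  s_3 = 0 + 1 + 1 + 1 + 0 + 1 + 0 + 0 = 4 ≡ 0 (mod 2).
  s_4 = 0 + 1 + 1 + 1 + 1 + 1 + 0 + 0 = 5 ≡ 1 (mod 2).
s = (0, 0, 0, 1)^T — this equals column 1 of H (binary 0001), so error is at position 1.
Correct: flip bit 1 of r = 001111101010000 to get c = 101111101010000.


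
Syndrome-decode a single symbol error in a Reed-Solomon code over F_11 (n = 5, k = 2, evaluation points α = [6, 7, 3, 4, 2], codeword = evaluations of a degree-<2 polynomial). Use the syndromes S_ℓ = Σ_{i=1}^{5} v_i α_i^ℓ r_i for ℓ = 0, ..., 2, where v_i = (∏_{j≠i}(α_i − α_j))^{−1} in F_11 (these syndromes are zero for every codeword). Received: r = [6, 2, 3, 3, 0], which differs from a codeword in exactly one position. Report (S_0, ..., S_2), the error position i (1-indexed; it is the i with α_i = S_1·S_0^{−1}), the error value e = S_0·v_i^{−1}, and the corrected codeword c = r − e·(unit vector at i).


S = (4, 1, 3), error at position 3, error magnitude e = 7, c = [6, 2, 7, 3, 0].

Step 1: column multipliers v_i = (∏_{j≠i}(α_i − α_j))^{−1} mod 11.
  i = 1 (α = 6): (6−7)(6−3)(6−4)(6−2) = (−1)·3·2·4 = −24 ≡ 9, so v_1 = 9^{−1} = 5 (mod 11).
  i = 2 (α = 7): (7−6)(7−3)(7−4)(7−2) = 1·4·3·5 = 60 ≡ 5, so v_2 = 5^{−1} = 9 (mod 11).
  i = 3 (α = 3): (3−6)(3−7)(3−4)(3−2) = (−3)·(−4)·(−1)·1 = −12 ≡ 10, so v_3 = 10^{−1} = 10 (mod 11).
  i = 4 (α = 4): (4−6)(4−7)(4−3)(4−2) = (−2)·(−3)·1·2 = 12 ≡ 1, so v_4 = 1^{−1} = 1 (mod 11).
  i = 5 (α = 2): (2−6)(2−7)(2−3)(2−4) = (−4)·(−5)·(−1)·(−2) = 40 ≡ 7, so v_5 = 7^{−1} = 8 (mod 11).
  v = [5, 9, 10, 1, 8].
Step 2: syndromes of r = [6, 2, 3, 3, 0] (all sums mod 11).
  S_0 = Σ v_i r_i = 5·6 + 9·2 + 10·3 + 1·3 + 8·0 = 81 ≡ 4.
  S_1 = Σ v_i α_i r_i = 5·6·6 + 9·7·2 + 10·3·3 + 1·4·3 + 8·2·0 = 408 ≡ 1.
  α_i^2 mod 11 = [3, 5, 9, 5, 4].
  S_2 = Σ v_i α_i^2 r_i = 5·3·6 + 9·5·2 + 10·9·3 + 1·5·3 + 8·4·0 = 465 ≡ 3.
  S = (4, 1, 3) ≠ 0, so r is not a codeword (an error is present).
Step 3: locate the error. For a single error e at position i, S_ℓ = v_i·e·α_i^ℓ, so α_err = S_1/S_0.
  S_0^{−1} = 4^{−1} = 3 (mod 11), so α_err = 1·3 = 3 ≡ 3 = α_3. Error position i = 3.
  Consistency check: S_2/S_1 = 3·1 = 3 ≡ 3 = α_err ✓ (single-error assumption holds).
Step 4: error magnitude e = S_0/v_3 = S_0·∏_{j≠3}(α_3 − α_j) = 4·10 = 40 ≡ 7 (mod 11).
Step 5: correct position 3: c_3 = r_3 − e = 3 − 7 ≡ 7 (mod 11). Hence c = [6, 2, 7, 3, 0].
  Check: interpolating c through the α_i gives m(x) = 8 + 7·x (degree < 2) with m(α_i) = c_i for every i, so c is indeed a codeword.


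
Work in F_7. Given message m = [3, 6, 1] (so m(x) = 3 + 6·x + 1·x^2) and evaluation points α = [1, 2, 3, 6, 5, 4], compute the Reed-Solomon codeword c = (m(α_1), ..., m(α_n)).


c = [3, 5, 2, 5, 2, 1]

Message polynomial: m(x) = 3 + 6·x + 1·x^2 (mod 7).
For each evaluation point α_i, compute m(α_i) mod 7:
  α_1 = 1: Horner steps 1 → 0 → 3, so m(1) = 3.
  α_2 = 2: Horner steps 1 → 1 → 5, so m(2) = 5.
  α_3 = 3: Horner steps 1 → 2 → 2, so m(3) = 2.
  α_4 = 6: Horner steps 1 → 5 → 5, so m(6) = 5.
  α_5 = 5: Horner steps 1 → 4 → 2, so m(5) = 2.
  α_6 = 4: Horner steps 1 → 3 → 1, so m(4) = 1.
Codeword c = [3, 5, 2, 5, 2, 1] ∈ F_7^6.


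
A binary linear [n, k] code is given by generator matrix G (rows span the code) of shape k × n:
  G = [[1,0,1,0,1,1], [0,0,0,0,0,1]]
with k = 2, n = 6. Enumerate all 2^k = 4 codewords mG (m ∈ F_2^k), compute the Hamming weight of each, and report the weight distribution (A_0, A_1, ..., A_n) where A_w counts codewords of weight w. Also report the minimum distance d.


Weight distribution: A_0 = 1, A_1 = 1, A_3 = 1, A_4 = 1. Minimum distance d = 1.

Enumerate all 2^2 = 4 messages m ∈ F_2^2.
For each, compute codeword c = mG in F_2^6, then tally its weight.
  m = 00 → c = 000000, weight = 0.
  m = 10 → c = 101011, weight = 4.
  m = 01 → c = 000001, weight = 1.
  m = 11 → c = 101010, weight = 3.
Tally weights:
  weight 0: 1 codewords.
  weight 1: 1 codewords.
  weight 3: 1 codewords.
  weight 4: 1 codewords.
Minimum distance d = smallest w > 0 with A_w > 0 = 1.
Sanity: Σ A_w = 4 = 2^2 = 4 ✓.


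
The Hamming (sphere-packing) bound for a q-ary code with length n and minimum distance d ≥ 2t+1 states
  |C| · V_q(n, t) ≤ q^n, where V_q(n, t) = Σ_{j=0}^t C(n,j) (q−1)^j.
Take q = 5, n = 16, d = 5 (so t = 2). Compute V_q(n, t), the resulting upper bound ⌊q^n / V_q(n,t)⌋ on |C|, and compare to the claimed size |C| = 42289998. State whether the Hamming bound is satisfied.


V_q(n, t) = 1985, q^n = 152587890625, Hamming bound = 76870473, |C| = 42289998 ≤ bound (satisfied).

Step 1: Compute V_q(n, t) = Σ_{j=0}^2 C(n, j) (q−1)^j.
  j = 0: C(16,0)·(4)^0 = 1·1 = 1.
  j = 1: C(16,1)·(4)^1 = 16·4 = 64.
  j = 2: C(16,2)·(4)^2 = 120·16 = 1920.
  V_q(n, t) = 1 + 64 + 1920 = 1985.
Step 2: q^n = 5^16 = 152587890625.
Step 3: Hamming bound ⌊q^n / V_q(n,t)⌋ = ⌊152587890625/1985⌋ = 76870473.
Step 4: Compare |C| = 42289998 to 76870473: satisfied.
The claimed |C| lies below the Hamming bound.


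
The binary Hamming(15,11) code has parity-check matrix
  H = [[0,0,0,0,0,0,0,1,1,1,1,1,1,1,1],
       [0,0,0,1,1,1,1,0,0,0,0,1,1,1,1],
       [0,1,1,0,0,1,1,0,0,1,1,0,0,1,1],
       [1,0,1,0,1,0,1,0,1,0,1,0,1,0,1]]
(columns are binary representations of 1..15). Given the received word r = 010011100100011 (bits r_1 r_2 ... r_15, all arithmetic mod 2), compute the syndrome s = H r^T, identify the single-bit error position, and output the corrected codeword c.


s = (1, 1, 0, 1)^T, error position = 13, corrected codeword c = 010011100100111

Compute s = H r^T mod 2 one row at a time:
  s_1 = 0 + 0 + 1 + 0 + 0 + 0 + 1 + 1 = 3 ≡ 1 (mod 2).
  s_2 = 0 + 1 + 1 + 1 + 0 + 0 + 1 + 1 = 5 ≡ 1 (mod 2).
  s_3 = 1 + 0 + 1 + 1 + 1 + 0 + 1 + 1 = 6 ≡ 0 (mod 2).
  s_4 = 0 + 0 + 1 + 1 + 0 + 0 + 0 + 1 = 3 ≡ 1 (mod 2).
s = (1, 1, 0, 1)^T — this equals column 13 of H (binary 1101), so error is at position 13.
Correct: flip bit 13 of r = 010011100100011 to get c = 010011100100111.


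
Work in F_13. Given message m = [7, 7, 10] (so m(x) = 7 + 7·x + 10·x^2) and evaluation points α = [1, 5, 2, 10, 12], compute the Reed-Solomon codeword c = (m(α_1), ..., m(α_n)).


c = [11, 6, 9, 11, 10]

Message polynomial: m(x) = 7 + 7·x + 10·x^2 (mod 13).
For each evaluation point α_i, compute m(α_i) mod 13:
  α_1 = 1: Horner steps 10 → 4 → 11, so m(1) = 11.
  α_2 = 5: Horner steps 10 → 5 → 6, so m(5) = 6.
  α_3 = 2: Horner steps 10 → 1 → 9, so m(2) = 9.
  α_4 = 10: Horner steps 10 → 3 → 11, so m(10) = 11.
  α_5 = 12: Horner steps 10 → 10 → 10, so m(12) = 10.
Codeword c = [11, 6, 9, 11, 10] ∈ F_13^5.


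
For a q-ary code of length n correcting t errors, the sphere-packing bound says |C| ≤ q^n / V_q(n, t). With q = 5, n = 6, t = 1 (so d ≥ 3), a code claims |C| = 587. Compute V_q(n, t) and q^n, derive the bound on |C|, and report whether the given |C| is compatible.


V_q(n, t) = 25, q^n = 15625, Hamming bound = 625, |C| = 587 ≤ bound (satisfied).

Step 1: Compute V_q(n, t) = Σ_{j=0}^1 C(n, j) (q−1)^j.
  j = 0: C(6,0)·(4)^0 = 1·1 = 1.
  j = 1: C(6,1)·(4)^1 = 6·4 = 24.
  V_q(n, t) = 1 + 24 = 25.
Step 2: q^n = 5^6 = 15625.
Step 3: Hamming bound ⌊q^n / V_q(n,t)⌋ = ⌊15625/25⌋ = 625.
Step 4: Compare |C| = 587 to 625: satisfied.
The claimed |C| lies below the Hamming bound.


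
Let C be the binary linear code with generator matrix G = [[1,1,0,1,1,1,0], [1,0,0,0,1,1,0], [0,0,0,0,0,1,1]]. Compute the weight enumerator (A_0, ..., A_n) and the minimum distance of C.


Weight distribution: A_0 = 1, A_2 = 2, A_3 = 2, A_4 = 1, A_5 = 2. Minimum distance d = 2.

Enumerate all 2^3 = 8 messages m ∈ F_2^3.
For each, compute codeword c = mG in F_2^7, then tally its weight.
  m = 000 → c = 0000000, weight = 0.
  m = 100 → c = 1101110, weight = 5.
  m = 010 → c = 1000110, weight = 3.
  m = 110 → c = 0101000, weight = 2.
  m = 001 → c = 0000011, weight = 2.
  m = 101 → c = 1101101, weight = 5.
  m = 011 → c = 1000101, weight = 3.
  m = 111 → c = 0101011, weight = 4.
Tally weights:
  weight 0: 1 codewords.
  weight 2: 2 codewords.
  weight 3: 2 codewords.
  weight 4: 1 codewords.
  weight 5: 2 codewords.
Minimum distance d = smallest w > 0 with A_w > 0 = 2.
Sanity: Σ A_w = 8 = 2^3 = 8 ✓.


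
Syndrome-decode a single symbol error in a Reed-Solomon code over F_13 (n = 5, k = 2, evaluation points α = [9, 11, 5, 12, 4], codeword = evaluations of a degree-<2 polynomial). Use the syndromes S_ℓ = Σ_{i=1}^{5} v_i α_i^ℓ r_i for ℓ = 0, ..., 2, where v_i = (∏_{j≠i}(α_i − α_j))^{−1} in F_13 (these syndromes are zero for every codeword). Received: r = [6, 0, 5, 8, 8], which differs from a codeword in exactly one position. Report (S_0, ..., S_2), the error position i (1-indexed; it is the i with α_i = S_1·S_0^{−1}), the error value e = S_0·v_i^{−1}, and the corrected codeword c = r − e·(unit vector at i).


S = (2, 11, 2), error at position 4, error magnitude e = 11, c = [6, 0, 5, 10, 8].

Step 1: column multipliers v_i = (∏_{j≠i}(α_i − α_j))^{−1} mod 13.
  i = 1 (α = 9): (9−11)(9−5)(9−12)(9−4) = (−2)·4·(−3)·5 = 120 ≡ 3, so v_1 = 3^{−1} = 9 (mod 13).
  i = 2 (α = 11): (11−9)(11−5)(11−12)(11−4) = 2·6·(−1)·7 = −84 ≡ 7, so v_2 = 7^{−1} = 2 (mod 13).
  i = 3 (α = 5): (5−9)(5−11)(5−12)(5−4) = (−4)·(−6)·(−7)·1 = −168 ≡ 1, so v_3 = 1^{−1} = 1 (mod 13).
  i = 4 (α = 12): (12−9)(12−11)(12−5)(12−4) = 3·1·7·8 = 168 ≡ 12, so v_4 = 12^{−1} = 12 (mod 13).
  i = 5 (α = 4): (4−9)(4−11)(4−5)(4−12) = (−5)·(−7)·(−1)·(−8) = 280 ≡ 7, so v_5 = 7^{−1} = 2 (mod 13).
  v = [9, 2, 1, 12, 2].
Step 2: syndromes of r = [6, 0, 5, 8, 8] (all sums mod 13).
  S_0 = Σ v_i r_i = 9·6 + 2·0 + 1·5 + 12·8 + 2·8 = 171 ≡ 2.
  S_1 = Σ v_i α_i r_i = 9·9·6 + 2·11·0 + 1·5·5 + 12·12·8 + 2·4·8 = 1727 ≡ 11.
  α_i^2 mod 13 = [3, 4, 12, 1, 3].
  S_2 = Σ v_i α_i^2 r_i = 9·3·6 + 2·4·0 + 1·12·5 + 12·1·8 + 2·3·8 = 366 ≡ 2.
  S = (2, 11, 2) ≠ 0, so r is not a codeword (an error is present).
Step 3: locate the error. For a single error e at position i, S_ℓ = v_i·e·α_i^ℓ, so α_err = S_1/S_0.
  S_0^{−1} = 2^{−1} = 7 (mod 13), so α_err = 11·7 = 77 ≡ 12 = α_4. Error position i = 4.
  Consistency check: S_2/S_1 = 2·6 = 12 ≡ 12 = α_err ✓ (single-error assumption holds).
Step 4: error magnitude e = S_0/v_4 = S_0·∏_{j≠4}(α_4 − α_j) = 2·12 = 24 ≡ 11 (mod 13).
Step 5: correct position 4: c_4 = r_4 − e = 8 − 11 ≡ 10 (mod 13). Hence c = [6, 0, 5, 10, 8].
  Check: interpolating c through the α_i gives m(x) = 7 + 10·x (degree < 2) with m(α_i) = c_i for every i, so c is indeed a codeword.


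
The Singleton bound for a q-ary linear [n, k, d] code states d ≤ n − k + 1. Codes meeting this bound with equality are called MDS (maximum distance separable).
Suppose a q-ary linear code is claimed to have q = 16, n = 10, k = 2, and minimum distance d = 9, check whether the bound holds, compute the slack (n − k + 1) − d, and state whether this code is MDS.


Singleton RHS = n − k + 1 = 9, slack = 0, bound satisfied, MDS.

Singleton bound: d ≤ n − k + 1.
Here n = 10, k = 2, so n − k + 1 = 9.
Given d = 9, check d ≤ 9: YES.
Slack = (n − k + 1) − d = 0.
The code is MDS (slack = 0).
Description: the claimed parameters are [10, 2, 9]_16; such a code would be MDS (meets Singleton bound).


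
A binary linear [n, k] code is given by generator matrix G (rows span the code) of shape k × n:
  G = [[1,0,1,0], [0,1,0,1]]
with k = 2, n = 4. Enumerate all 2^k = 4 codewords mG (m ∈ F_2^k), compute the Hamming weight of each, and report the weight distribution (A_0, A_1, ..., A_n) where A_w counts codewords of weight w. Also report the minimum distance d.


Weight distribution: A_0 = 1, A_2 = 2, A_4 = 1. Minimum distance d = 2.

Enumerate all 2^2 = 4 messages m ∈ F_2^2.
For each, compute codeword c = mG in F_2^4, then tally its weight.
  m = 00 → c = 0000, weight = 0.
  m = 10 → c = 1010, weight = 2.
  m = 01 → c = 0101, weight = 2.
  m = 11 → c = 1111, weight = 4.
Tally weights:
  weight 0: 1 codewords.
  weight 2: 2 codewords.
  weight 4: 1 codewords.
Minimum distance d = smallest w > 0 with A_w > 0 = 2.
Sanity: Σ A_w = 4 = 2^2 = 4 ✓.


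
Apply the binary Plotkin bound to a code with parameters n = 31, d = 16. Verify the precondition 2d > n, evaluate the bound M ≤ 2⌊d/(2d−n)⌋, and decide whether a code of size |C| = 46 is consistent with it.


Plotkin bound M ≤ 32; given |C| = 46 > bound (violated).

Check applicability: 2d = 32, n = 31.
2d − n = 1 > 0, so Plotkin applies.
Compute d/(2d−n) = 16/1 ≈ 16.0000.
⌊d/(2d−n)⌋ = 16.
Plotkin bound: M ≤ 2·16 = 32.
Given |C| = 46, check: VIOLATED.
This |C| is above the Plotkin bound, so no binary code with n = 31, d = 16 and 46 codewords exists.


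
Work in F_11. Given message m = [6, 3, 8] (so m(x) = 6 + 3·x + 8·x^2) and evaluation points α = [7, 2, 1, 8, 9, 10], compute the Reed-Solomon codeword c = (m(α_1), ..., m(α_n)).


c = [1, 0, 6, 3, 10, 0]

Message polynomial: m(x) = 6 + 3·x + 8·x^2 (mod 11).
For each evaluation point α_i, compute m(α_i) mod 11:
  α_1 = 7: Horner steps 8 → 4 → 1, so m(7) = 1.
  α_2 = 2: Horner steps 8 → 8 → 0, so m(2) = 0.
  α_3 = 1: Horner steps 8 → 0 → 6, so m(1) = 6.
  α_4 = 8: Horner steps 8 → 1 → 3, so m(8) = 3.
  α_5 = 9: Horner steps 8 → 9 → 10, so m(9) = 10.
  α_6 = 10: Horner steps 8 → 6 → 0, so m(10) = 0.
Codeword c = [1, 0, 6, 3, 10, 0] ∈ F_11^6.


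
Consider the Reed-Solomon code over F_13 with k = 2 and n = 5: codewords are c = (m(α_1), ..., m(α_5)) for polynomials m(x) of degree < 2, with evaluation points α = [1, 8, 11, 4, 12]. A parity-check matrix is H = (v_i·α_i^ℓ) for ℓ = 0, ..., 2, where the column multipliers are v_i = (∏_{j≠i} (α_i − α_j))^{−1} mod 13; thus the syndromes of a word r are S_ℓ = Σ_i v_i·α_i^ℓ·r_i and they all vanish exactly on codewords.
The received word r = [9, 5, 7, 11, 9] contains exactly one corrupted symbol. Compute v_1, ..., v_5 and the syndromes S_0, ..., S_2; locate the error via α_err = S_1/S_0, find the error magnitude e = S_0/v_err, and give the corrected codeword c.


S = (10, 3, 10), error at position 5, error magnitude e = 10, c = [9, 5, 7, 11, 12].

Step 1: column multipliers v_i = (∏_{j≠i}(α_i − α_j))^{−1} mod 13.
  i = 1 (α = 1): (1−8)(1−11)(1−4)(1−12) = (−7)·(−10)·(−3)·(−11) = 2310 ≡ 9, so v_1 = 9^{−1} = 3 (mod 13).
  i = 2 (α = 8): (8−1)(8−11)(8−4)(8−12) = 7·(−3)·4·(−4) = 336 ≡ 11, so v_2 = 11^{−1} = 6 (mod 13).
  i = 3 (α = 11): (11−1)(11−8)(11−4)(11−12) = 10·3·7·(−1) = −210 ≡ 11, so v_3 = 11^{−1} = 6 (mod 13).
  i = 4 (α = 4): (4−1)(4−8)(4−11)(4−12) = 3·(−4)·(−7)·(−8) = −672 ≡ 4, so v_4 = 4^{−1} = 10 (mod 13).
  i = 5 (α = 12): (12−1)(12−8)(12−11)(12−4) = 11·4·1·8 = 352 ≡ 1, so v_5 = 1^{−1} = 1 (mod 13).
  v = [3, 6, 6, 10, 1].
Step 2: syndromes of r = [9, 5, 7, 11, 9] (all sums mod 13).
  S_0 = Σ v_i r_i = 3·9 + 6·5 + 6·7 + 10·11 + 1·9 = 218 ≡ 10.
  S_1 = Σ v_i α_i r_i = 3·1·9 + 6·8·5 + 6·11·7 + 10·4·11 + 1·12·9 = 1277 ≡ 3.
  α_i^2 mod 13 = [1, 12, 4, 3, 1].
  S_2 = Σ v_i α_i^2 r_i = 3·1·9 + 6·12·5 + 6·4·7 + 10·3·11 + 1·1·9 = 894 ≡ 10.
  S = (10, 3, 10) ≠ 0, so r is not a codeword (an error is present).
Step 3: locate the error. For a single error e at position i, S_ℓ = v_i·e·α_i^ℓ, so α_err = S_1/S_0.
  S_0^{−1} = 10^{−1} = 4 (mod 13), so α_err = 3·4 = 12 ≡ 12 = α_5. Error position i = 5.
  Consistency check: S_2/S_1 = 10·9 = 90 ≡ 12 = α_err ✓ (single-error assumption holds).
Step 4: error magnitude e = S_0/v_5 = S_0·∏_{j≠5}(α_5 − α_j) = 10·1 = 10 ≡ 10 (mod 13).
Step 5: correct position 5: c_5 = r_5 − e = 9 − 10 ≡ 12 (mod 13). Hence c = [9, 5, 7, 11, 12].
  Check: interpolating c through the α_i gives m(x) = 4 + 5·x (degree < 2) with m(α_i) = c_i for every i, so c is indeed a codeword.


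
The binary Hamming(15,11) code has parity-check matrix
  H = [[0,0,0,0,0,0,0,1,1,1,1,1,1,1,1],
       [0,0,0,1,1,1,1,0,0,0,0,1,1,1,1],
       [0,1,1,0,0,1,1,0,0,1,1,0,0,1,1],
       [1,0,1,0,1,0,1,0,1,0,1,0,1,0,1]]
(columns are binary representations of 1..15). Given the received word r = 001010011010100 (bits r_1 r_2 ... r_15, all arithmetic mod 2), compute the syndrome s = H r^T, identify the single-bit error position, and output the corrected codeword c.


s = (0, 0, 0, 1)^T, error position = 1, corrected codeword c = 101010011010100

Compute s = H r^T mod 2 one row at a time:
  s_1 = 1 + 1 + 0 + 1 + 0 + 1 + 0 + 0 = 4 ≡ 0 (mod 2).
  s_2 = 0 + 1 + 0 + 0 + 0 + 1 + 0 + 0 = 2 ≡ 0 (mod 2).
  s_3 = 0 + 1 + 0 + 0 + 0 + 1 + 0 + 0 = 2 ≡ 0 (mod 2).
  s_4 = 0 + 1 + 1 + 0 + 1 + 1 + 1 + 0 = 5 ≡ 1 (mod 2).
s = (0, 0, 0, 1)^T — this equals column 1 of H (binary 0001), so error is at position 1.
Correct: flip bit 1 of r = 001010011010100 to get c = 101010011010100.


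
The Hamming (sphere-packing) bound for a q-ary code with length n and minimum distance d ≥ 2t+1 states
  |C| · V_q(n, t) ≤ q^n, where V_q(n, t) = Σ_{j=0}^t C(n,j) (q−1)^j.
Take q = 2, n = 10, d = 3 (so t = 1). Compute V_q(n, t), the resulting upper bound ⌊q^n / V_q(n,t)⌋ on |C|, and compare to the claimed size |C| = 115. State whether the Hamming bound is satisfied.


V_q(n, t) = 11, q^n = 1024, Hamming bound = 93, |C| = 115 > bound (violated).

Step 1: Compute V_q(n, t) = Σ_{j=0}^1 C(n, j) (q−1)^j.
  j = 0: C(10,0)·(1)^0 = 1·1 = 1.
  j = 1: C(10,1)·(1)^1 = 10·1 = 10.
  V_q(n, t) = 1 + 10 = 11.
Step 2: q^n = 2^10 = 1024.
Step 3: Hamming bound ⌊q^n / V_q(n,t)⌋ = ⌊1024/11⌋ = 93.
Step 4: Compare |C| = 115 to 93: violated.
The claimed |C| lies above the Hamming bound, so no 2-ary code of length 10 with d ≥ 3 can have 115 codewords.


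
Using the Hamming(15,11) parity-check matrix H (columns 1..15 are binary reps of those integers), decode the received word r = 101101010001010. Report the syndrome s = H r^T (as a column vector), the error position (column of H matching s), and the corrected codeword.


s = (1, 0, 1, 0)^T, error position = 10, corrected codeword c = 101101010101010

Compute s = H r^T mod 2 one row at a time:
  s_1 = 1 + 0 + 0 + 0 + 1 + 0 + 1 + 0 = 3 ≡ 1 (mod 2).
  s_2 = 1 + 0 + 1 + 0 + 1 + 0 + 1 + 0 = 4 ≡ 0 (mod 2).
  s_3 = 0 + 1 + 1 + 0 + 0 + 0 + 1 + 0 = 3 ≡ 1 (mod 2).
  s_4 = 1 + 1 + 0 + 0 + 0 + 0 + 0 + 0 = 2 ≡ 0 (mod 2).
s = (1, 0, 1, 0)^T — this equals column 10 of H (binary 1010), so error is at position 10.
Correct: flip bit 10 of r = 101101010001010 to get c = 101101010101010.


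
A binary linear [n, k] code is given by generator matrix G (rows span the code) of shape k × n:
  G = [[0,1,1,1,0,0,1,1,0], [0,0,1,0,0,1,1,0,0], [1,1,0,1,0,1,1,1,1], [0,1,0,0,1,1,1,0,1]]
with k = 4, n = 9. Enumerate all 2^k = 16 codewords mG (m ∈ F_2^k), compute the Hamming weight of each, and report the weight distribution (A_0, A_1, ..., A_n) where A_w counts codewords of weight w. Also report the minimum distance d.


Weight distribution: A_0 = 1, A_3 = 2, A_4 = 5, A_5 = 4, A_6 = 2, A_7 = 2. Minimum distance d = 3.

Enumerate all 2^4 = 16 messages m ∈ F_2^4.
For each, compute codeword c = mG in F_2^9, then tally its weight.
  m = 0000 → c = 000000000, weight = 0.
  m = 1000 → c = 011100110, weight = 5.
  m = 0100 → c = 001001100, weight = 3.
  m = 1100 → c = 010101010, weight = 4.
  m = 0010 → c = 110101111, weight = 7.
  m = 1010 → c = 101001001, weight = 4.
  m = 0110 → c = 111100011, weight = 6.
  m = 1110 → c = 100000101, weight = 3.
  m = 0001 → c = 010011101, weight = 5.
  m = 1001 → c = 001111011, weight = 6.
  m = 0101 → c = 011010001, weight = 4.
  m = 1101 → c = 000110111, weight = 5.
  m = 0011 → c = 100110010, weight = 4.
  m = 1011 → c = 111010100, weight = 5.
  m = 0111 → c = 101111110, weight = 7.
  m = 1111 → c = 110011000, weight = 4.
Tally weights:
  weight 0: 1 codewords.
  weight 3: 2 codewords.
  weight 4: 5 codewords.
  weight 5: 4 codewords.
  weight 6: 2 codewords.
  weight 7: 2 codewords.
Minimum distance d = smallest w > 0 with A_w > 0 = 3.
Sanity: Σ A_w = 16 = 2^4 = 16 ✓.


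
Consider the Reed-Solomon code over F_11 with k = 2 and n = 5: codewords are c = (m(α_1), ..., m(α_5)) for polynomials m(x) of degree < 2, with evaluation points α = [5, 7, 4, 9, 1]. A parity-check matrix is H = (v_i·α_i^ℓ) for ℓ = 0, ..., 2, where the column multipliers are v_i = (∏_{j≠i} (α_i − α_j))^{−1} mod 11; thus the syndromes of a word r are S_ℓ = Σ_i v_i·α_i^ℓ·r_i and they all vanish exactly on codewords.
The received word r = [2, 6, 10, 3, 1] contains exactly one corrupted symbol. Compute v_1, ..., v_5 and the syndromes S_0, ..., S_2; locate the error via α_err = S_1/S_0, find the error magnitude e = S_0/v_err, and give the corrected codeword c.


S = (4, 6, 9), error at position 2, error magnitude e = 9, c = [2, 8, 10, 3, 1].

Step 1: column multipliers v_i = (∏_{j≠i}(α_i − α_j))^{−1} mod 11.
  i = 1 (α = 5): (5−7)(5−4)(5−9)(5−1) = (−2)·1·(−4)·4 = 32 ≡ 10, so v_1 = 10^{−1} = 10 (mod 11).
  i = 2 (α = 7): (7−5)(7−4)(7−9)(7−1) = 2·3·(−2)·6 = −72 ≡ 5, so v_2 = 5^{−1} = 9 (mod 11).
  i = 3 (α = 4): (4−5)(4−7)(4−9)(4−1) = (−1)·(−3)·(−5)·3 = −45 ≡ 10, so v_3 = 10^{−1} = 10 (mod 11).
  i = 4 (α = 9): (9−5)(9−7)(9−4)(9−1) = 4·2·5·8 = 320 ≡ 1, so v_4 = 1^{−1} = 1 (mod 11).
  i = 5 (α = 1): (1−5)(1−7)(1−4)(1−9) = (−4)·(−6)·(−3)·(−8) = 576 ≡ 4, so v_5 = 4^{−1} = 3 (mod 11).
  v = [10, 9, 10, 1, 3].
Step 2: syndromes of r = [2, 6, 10, 3, 1] (all sums mod 11).
  S_0 = Σ v_i r_i = 10·2 + 9·6 + 10·10 + 1·3 + 3·1 = 180 ≡ 4.
  S_1 = Σ v_i α_i r_i = 10·5·2 + 9·7·6 + 10·4·10 + 1·9·3 + 3·1·1 = 908 ≡ 6.
  α_i^2 mod 11 = [3, 5, 5, 4, 1].
  S_2 = Σ v_i α_i^2 r_i = 10·3·2 + 9·5·6 + 10·5·10 + 1·4·3 + 3·1·1 = 845 ≡ 9.
  S = (4, 6, 9) ≠ 0, so r is not a codeword (an error is present).
Step 3: locate the error. For a single error e at position i, S_ℓ = v_i·e·α_i^ℓ, so α_err = S_1/S_0.
  S_0^{−1} = 4^{−1} = 3 (mod 11), so α_err = 6·3 = 18 ≡ 7 = α_2. Error position i = 2.
  Consistency check: S_2/S_1 = 9·2 = 18 ≡ 7 = α_err ✓ (single-error assumption holds).
Step 4: error magnitude e = S_0/v_2 = S_0·∏_{j≠2}(α_2 − α_j) = 4·5 = 20 ≡ 9 (mod 11).
Step 5: correct position 2: c_2 = r_2 − e = 6 − 9 ≡ 8 (mod 11). Hence c = [2, 8, 10, 3, 1].
  Check: interpolating c through the α_i gives m(x) = 9 + 3·x (degree < 2) with m(α_i) = c_i for every i, so c is indeed a codeword.


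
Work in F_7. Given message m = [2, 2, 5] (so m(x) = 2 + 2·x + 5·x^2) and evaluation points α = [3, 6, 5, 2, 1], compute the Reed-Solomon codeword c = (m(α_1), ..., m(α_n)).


c = [4, 5, 4, 5, 2]

Message polynomial: m(x) = 2 + 2·x + 5·x^2 (mod 7).
For each evaluation point α_i, compute m(α_i) mod 7:
  α_1 = 3: Horner steps 5 → 3 → 4, so m(3) = 4.
  α_2 = 6: Horner steps 5 → 4 → 5, so m(6) = 5.
  α_3 = 5: Horner steps 5 → 6 → 4, so m(5) = 4.
  α_4 = 2: Horner steps 5 → 5 → 5, so m(2) = 5.
  α_5 = 1: Horner steps 5 → 0 → 2, so m(1) = 2.
Codeword c = [4, 5, 4, 5, 2] ∈ F_7^5.


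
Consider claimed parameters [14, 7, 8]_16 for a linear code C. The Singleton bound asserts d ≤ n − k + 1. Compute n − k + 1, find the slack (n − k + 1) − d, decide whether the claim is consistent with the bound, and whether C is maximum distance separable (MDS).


Singleton RHS = n − k + 1 = 8, slack = 0, bound satisfied, MDS.

Singleton bound: d ≤ n − k + 1.
Here n = 14, k = 7, so n − k + 1 = 8.
Given d = 8, check d ≤ 8: YES.
Slack = (n − k + 1) − d = 0.
The code is MDS (slack = 0).
Description: the claimed parameters are [14, 7, 8]_16; such a code would be MDS (meets Singleton bound).


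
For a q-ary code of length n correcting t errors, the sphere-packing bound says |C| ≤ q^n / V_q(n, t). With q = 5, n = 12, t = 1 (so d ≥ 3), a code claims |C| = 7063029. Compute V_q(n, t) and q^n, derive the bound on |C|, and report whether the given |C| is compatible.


V_q(n, t) = 49, q^n = 244140625, Hamming bound = 4982461, |C| = 7063029 > bound (violated).

Step 1: Compute V_q(n, t) = Σ_{j=0}^1 C(n, j) (q−1)^j.
  j = 0: C(12,0)·(4)^0 = 1·1 = 1.
  j = 1: C(12,1)·(4)^1 = 12·4 = 48.
  V_q(n, t) = 1 + 48 = 49.
Step 2: q^n = 5^12 = 244140625.
Step 3: Hamming bound ⌊q^n / V_q(n,t)⌋ = ⌊244140625/49⌋ = 4982461.
Step 4: Compare |C| = 7063029 to 4982461: violated.
The claimed |C| lies above the Hamming bound, so no 5-ary code of length 12 with d ≥ 3 can have 7063029 codewords.


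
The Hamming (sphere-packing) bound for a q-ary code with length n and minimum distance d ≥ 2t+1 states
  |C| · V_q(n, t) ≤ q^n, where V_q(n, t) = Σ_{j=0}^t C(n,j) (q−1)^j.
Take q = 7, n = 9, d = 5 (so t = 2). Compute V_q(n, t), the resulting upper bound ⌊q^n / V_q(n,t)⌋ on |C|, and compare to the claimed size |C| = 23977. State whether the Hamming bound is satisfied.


V_q(n, t) = 1351, q^n = 40353607, Hamming bound = 29869, |C| = 23977 ≤ bound (satisfied).

Step 1: Compute V_q(n, t) = Σ_{j=0}^2 C(n, j) (q−1)^j.
  j = 0: C(9,0)·(6)^0 = 1·1 = 1.
  j = 1: C(9,1)·(6)^1 = 9·6 = 54.
  j = 2: C(9,2)·(6)^2 = 36·36 = 1296.
  V_q(n, t) = 1 + 54 + 1296 = 1351.
Step 2: q^n = 7^9 = 40353607.
Step 3: Hamming bound ⌊q^n / V_q(n,t)⌋ = ⌊40353607/1351⌋ = 29869.
Step 4: Compare |C| = 23977 to 29869: satisfied.
The claimed |C| lies below the Hamming bound.


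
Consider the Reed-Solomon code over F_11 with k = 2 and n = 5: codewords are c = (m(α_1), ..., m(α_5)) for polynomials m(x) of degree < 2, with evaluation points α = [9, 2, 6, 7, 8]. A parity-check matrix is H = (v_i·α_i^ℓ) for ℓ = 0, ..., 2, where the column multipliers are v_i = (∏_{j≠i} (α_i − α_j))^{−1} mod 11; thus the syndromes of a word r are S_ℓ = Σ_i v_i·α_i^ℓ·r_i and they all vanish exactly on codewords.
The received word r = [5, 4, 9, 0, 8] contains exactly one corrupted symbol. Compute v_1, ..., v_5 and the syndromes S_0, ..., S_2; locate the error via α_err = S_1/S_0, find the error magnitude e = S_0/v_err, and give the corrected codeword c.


S = (8, 4, 2), error at position 3, error magnitude e = 6, c = [5, 4, 3, 0, 8].

Step 1: column multipliers v_i = (∏_{j≠i}(α_i − α_j))^{−1} mod 11.
  i = 1 (α = 9): (9−2)(9−6)(9−7)(9−8) = 7·3·2·1 = 42 ≡ 9, so v_1 = 9^{−1} = 5 (mod 11).
  i = 2 (α = 2): (2−9)(2−6)(2−7)(2−8) = (−7)·(−4)·(−5)·(−6) = 840 ≡ 4, so v_2 = 4^{−1} = 3 (mod 11).
  i = 3 (α = 6): (6−9)(6−2)(6−7)(6−8) = (−3)·4·(−1)·(−2) = −24 ≡ 9, so v_3 = 9^{−1} = 5 (mod 11).
  i = 4 (α = 7): (7−9)(7−2)(7−6)(7−8) = (−2)·5·1·(−1) = 10 ≡ 10, so v_4 = 10^{−1} = 10 (mod 11).
  i = 5 (α = 8): (8−9)(8−2)(8−6)(8−7) = (−1)·6·2·1 = −12 ≡ 10, so v_5 = 10^{−1} = 10 (mod 11).
  v = [5, 3, 5, 10, 10].
Step 2: syndromes of r = [5, 4, 9, 0, 8] (all sums mod 11).
  S_0 = Σ v_i r_i = 5·5 + 3·4 + 5·9 + 10·0 + 10·8 = 162 ≡ 8.
  S_1 = Σ v_i α_i r_i = 5·9·5 + 3·2·4 + 5·6·9 + 10·7·0 + 10·8·8 = 1159 ≡ 4.
  α_i^2 mod 11 = [4, 4, 3, 5, 9].
  S_2 = Σ v_i α_i^2 r_i = 5·4·5 + 3·4·4 + 5·3·9 + 10·5·0 + 10·9·8 = 1003 ≡ 2.
  S = (8, 4, 2) ≠ 0, so r is not a codeword (an error is present).
Step 3: locate the error. For a single error e at position i, S_ℓ = v_i·e·α_i^ℓ, so α_err = S_1/S_0.
  S_0^{−1} = 8^{−1} = 7 (mod 11), so α_err = 4·7 = 28 ≡ 6 = α_3. Error position i = 3.
  Consistency check: S_2/S_1 = 2·3 = 6 ≡ 6 = α_err ✓ (single-error assumption holds).
Step 4: error magnitude e = S_0/v_3 = S_0·∏_{j≠3}(α_3 − α_j) = 8·9 = 72 ≡ 6 (mod 11).
Step 5: correct position 3: c_3 = r_3 − e = 9 − 6 ≡ 3 (mod 11). Hence c = [5, 4, 3, 0, 8].
  Check: interpolating c through the α_i gives m(x) = 10 + 8·x (degree < 2) with m(α_i) = c_i for every i, so c is indeed a codeword.


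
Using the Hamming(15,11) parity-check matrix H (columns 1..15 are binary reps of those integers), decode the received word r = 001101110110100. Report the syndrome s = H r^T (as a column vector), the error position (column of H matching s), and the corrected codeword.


s = (0, 0, 1, 0)^T, error position = 2, corrected codeword c = 011101110110100

Compute s = H r^T mod 2 one row at a time:
  s_1 = 1 + 0 + 1 + 1 + 0 + 1 + 0 + 0 = 4 ≡ 0 (mod 2).
  s_2 = 1 + 0 + 1 + 1 + 0 + 1 + 0 + 0 = 4 ≡ 0 (mod 2).
  s_3 = 0 + 1 + 1 + 1 + 1 + 1 + 0 + 0 = 5 ≡ 1 (mod 2).
  s_4 = 0 + 1 + 0 + 1 + 0 + 1 + 1 + 0 = 4 ≡ 0 (mod 2).
s = (0, 0, 1, 0)^T — this equals column 2 of H (binary 0010), so error is at position 2.
Correct: flip bit 2 of r = 001101110110100 to get c = 011101110110100.


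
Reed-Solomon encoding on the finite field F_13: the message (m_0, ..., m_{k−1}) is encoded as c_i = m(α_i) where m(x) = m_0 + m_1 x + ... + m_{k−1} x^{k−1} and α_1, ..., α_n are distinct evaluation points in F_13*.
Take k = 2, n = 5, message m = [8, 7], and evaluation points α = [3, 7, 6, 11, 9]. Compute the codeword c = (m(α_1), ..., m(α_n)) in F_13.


c = [3, 5, 11, 7, 6]

Message polynomial: m(x) = 8 + 7·x (mod 13).
For each evaluation point α_i, compute m(α_i) mod 13:
  α_1 = 3: Horner steps 7 → 3, so m(3) = 3.
  α_2 = 7: Horner steps 7 → 5, so m(7) = 5.
  α_3 = 6: Horner steps 7 → 11, so m(6) = 11.
  α_4 = 11: Horner steps 7 → 7, so m(11) = 7.
  α_5 = 9: Horner steps 7 → 6, so m(9) = 6.
Codeword c = [3, 5, 11, 7, 6] ∈ F_13^5.


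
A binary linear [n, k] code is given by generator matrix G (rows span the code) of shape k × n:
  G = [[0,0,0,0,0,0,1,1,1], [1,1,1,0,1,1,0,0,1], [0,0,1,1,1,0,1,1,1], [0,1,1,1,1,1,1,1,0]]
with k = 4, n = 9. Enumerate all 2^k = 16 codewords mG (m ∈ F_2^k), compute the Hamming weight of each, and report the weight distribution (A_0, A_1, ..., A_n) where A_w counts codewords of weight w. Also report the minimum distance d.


Weight distribution: A_0 = 1, A_2 = 1, A_3 = 4, A_4 = 1, A_5 = 2, A_6 = 5, A_7 = 2. Minimum distance d = 2.

Enumerate all 2^4 = 16 messages m ∈ F_2^4.
For each, compute codeword c = mG in F_2^9, then tally its weight.
  m = 0000 → c = 000000000, weight = 0.
  m = 1000 → c = 000000111, weight = 3.
  m = 0100 → c = 111011001, weight = 6.
  m = 1100 → c = 111011110, weight = 7.
  m = 0010 → c = 001110111, weight = 6.
  m = 1010 → c = 001110000, weight = 3.
  m = 0110 → c = 110101110, weight = 6.
  m = 1110 → c = 110101001, weight = 5.
  m = 0001 → c = 011111110, weight = 7.
  m = 1001 → c = 011111001, weight = 6.
  m = 0101 → c = 100100111, weight = 5.
  m = 1101 → c = 100100000, weight = 2.
  m = 0011 → c = 010001001, weight = 3.
  m = 1011 → c = 010001110, weight = 4.
  m = 0111 → c = 101010000, weight = 3.
  m = 1111 → c = 101010111, weight = 6.
Tally weights:
  weight 0: 1 codewords.
  weight 2: 1 codewords.
  weight 3: 4 codewords.
  weight 4: 1 codewords.
  weight 5: 2 codewords.
  weight 6: 5 codewords.
  weight 7: 2 codewords.
Minimum distance d = smallest w > 0 with A_w > 0 = 2.
Sanity: Σ A_w = 16 = 2^4 = 16 ✓.
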